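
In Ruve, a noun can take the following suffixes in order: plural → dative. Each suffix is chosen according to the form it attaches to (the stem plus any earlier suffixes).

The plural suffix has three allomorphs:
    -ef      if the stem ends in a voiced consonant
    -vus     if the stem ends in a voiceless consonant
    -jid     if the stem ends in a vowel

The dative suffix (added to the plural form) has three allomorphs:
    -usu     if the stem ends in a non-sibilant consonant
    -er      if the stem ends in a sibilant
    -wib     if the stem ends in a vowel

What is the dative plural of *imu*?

imujidusu

*imu*: final sound = /u/, a vowel → -jid → *imujid*.
The plural form *imujid* — final sound /d/ (a non-sibilant consonant) → -usu → *imujidusu*.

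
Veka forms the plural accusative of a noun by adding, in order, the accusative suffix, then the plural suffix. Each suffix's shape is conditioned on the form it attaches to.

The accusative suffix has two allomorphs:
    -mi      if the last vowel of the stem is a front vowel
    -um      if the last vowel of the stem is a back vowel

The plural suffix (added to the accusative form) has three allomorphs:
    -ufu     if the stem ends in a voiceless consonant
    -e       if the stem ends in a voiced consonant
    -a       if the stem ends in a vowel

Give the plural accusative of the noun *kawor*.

*kawor* — last vowel /o/ (a back vowel) → -um → *kaworum*.
Since the final sound of the accusative form *kaworum* is /m/ (a voiced consonant), it takes -e, giving *kaworume*.

kaworume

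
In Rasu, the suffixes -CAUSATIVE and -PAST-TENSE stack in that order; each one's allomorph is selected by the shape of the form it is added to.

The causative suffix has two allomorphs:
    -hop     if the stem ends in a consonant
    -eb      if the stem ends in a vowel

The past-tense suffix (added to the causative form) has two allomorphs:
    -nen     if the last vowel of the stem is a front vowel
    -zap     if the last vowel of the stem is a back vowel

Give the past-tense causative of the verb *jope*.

jopeebnen

*jope*: final sound = /e/, a vowel → -eb → *jopeeb*.
The last vowel of the causative form *jopeeb* is /e/, which is a front vowel, so the past-tense suffix is -nen, giving *jopeebnen*.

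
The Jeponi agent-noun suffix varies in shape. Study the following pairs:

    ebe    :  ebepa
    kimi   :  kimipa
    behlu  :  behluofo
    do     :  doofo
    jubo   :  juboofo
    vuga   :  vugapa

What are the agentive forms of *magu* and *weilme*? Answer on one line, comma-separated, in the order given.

maguofo, weilmepa

The pattern is rounding harmony: -ofo when the last vowel of the stem is a rounded vowel (*behlu*, *do*, *jubo*); -pa when the last vowel of the stem is an unrounded vowel (*ebe*, *kimi*, *vuga*).
*magu* — last vowel /u/ (a rounded vowel) → -ofo → *maguofo*.
Since the last vowel of *weilme* is /e/ (an unrounded vowel), it takes -pa, giving *weilmepa*.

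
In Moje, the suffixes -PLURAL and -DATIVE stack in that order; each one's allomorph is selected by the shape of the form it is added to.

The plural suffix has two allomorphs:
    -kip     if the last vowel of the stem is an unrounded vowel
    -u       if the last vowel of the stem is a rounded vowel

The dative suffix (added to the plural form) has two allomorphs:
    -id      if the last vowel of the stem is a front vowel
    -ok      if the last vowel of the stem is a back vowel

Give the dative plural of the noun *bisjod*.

*bisjod* — last vowel /o/ (a rounded vowel) → -u → *bisjodu*.
The plural form *bisjodu*: last vowel = /u/, a back vowel → -ok → *bisjoduok*.

bisjoduok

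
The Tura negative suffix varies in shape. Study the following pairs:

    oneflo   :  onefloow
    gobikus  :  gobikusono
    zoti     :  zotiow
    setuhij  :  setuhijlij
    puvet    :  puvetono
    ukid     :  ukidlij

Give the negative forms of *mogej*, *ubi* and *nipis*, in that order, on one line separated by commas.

mogejlij, ubiow, nipisono

The alternation tracks the final sound of the stem — -ono when the stem ends in a voiceless consonant (*gobikus*, *puvet*); -lij when the stem ends in a voiced consonant (*setuhij*, *ukid*); -ow when the stem ends in a vowel (*oneflo*, *zoti*).
*mogej*: final sound = /j/, a voiced consonant → -lij → *mogejlij*.
*ubi*: final sound = /i/, a vowel → -ow → *ubiow*.
Since the final sound of *nipis* is /s/ (a voiceless consonant), it takes -ono, giving *nipisono*.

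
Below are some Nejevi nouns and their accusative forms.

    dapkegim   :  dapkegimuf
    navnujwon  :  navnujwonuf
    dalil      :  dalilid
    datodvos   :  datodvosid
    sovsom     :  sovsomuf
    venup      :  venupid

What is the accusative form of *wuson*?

wusonuf

The suffix is conditioned by the final consonant: -uf when the stem ends in a nasal (*dapkegim*, *navnujwon*, *sovsom*); -id when the stem ends in a non-nasal consonant (*dalil*, *datodvos*, *venup*).
The final consonant of *wuson* is /n/, which is a nasal, so the suffix is -uf, giving *wusonuf*.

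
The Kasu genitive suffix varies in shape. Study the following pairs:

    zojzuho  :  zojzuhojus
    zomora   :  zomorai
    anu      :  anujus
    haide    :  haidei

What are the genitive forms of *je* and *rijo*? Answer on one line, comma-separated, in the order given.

jei, rijojus

The pattern is rounding harmony: -jus when the last vowel of the stem is a rounded vowel (*zojzuho*, *anu*); -i when the last vowel of the stem is an unrounded vowel (*zomora*, *haide*).
Since the last vowel of *je* is /e/ (an unrounded vowel), it takes -i, giving *jei*.
The last vowel of *rijo* is /o/, which is a rounded vowel, so the suffix is -jus, giving *rijojus*.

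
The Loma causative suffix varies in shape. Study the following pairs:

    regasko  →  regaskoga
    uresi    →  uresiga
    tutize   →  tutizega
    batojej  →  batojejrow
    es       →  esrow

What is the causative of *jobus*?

jobusrow

The alternation tracks the final sound of the stem — -row when the stem ends in a consonant (*batojej*, *es*); -ga when the stem ends in a vowel (*regasko*, *uresi*, *tutize*).
The final sound of *jobus* is /s/, which is a consonant, so the suffix is -row, giving *jobusrow*.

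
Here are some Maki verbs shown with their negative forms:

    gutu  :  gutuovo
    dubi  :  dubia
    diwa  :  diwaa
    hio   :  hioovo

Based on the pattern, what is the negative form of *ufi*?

ufia

Looking at the last vowel of each stem: -ovo when the last vowel of the stem is a rounded vowel (*gutu*, *hio*); -a when the last vowel of the stem is an unrounded vowel (*dubi*, *diwa*).
Since the last vowel of *ufi* is /i/ (an unrounded vowel), it takes -a, giving *ufia*.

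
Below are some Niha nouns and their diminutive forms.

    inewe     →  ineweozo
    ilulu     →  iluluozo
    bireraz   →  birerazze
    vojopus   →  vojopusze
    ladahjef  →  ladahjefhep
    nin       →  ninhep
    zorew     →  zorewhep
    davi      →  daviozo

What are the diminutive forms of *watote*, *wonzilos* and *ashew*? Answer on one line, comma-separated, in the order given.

watoteozo, wonzilosze, ashewhep

Looking at the final sound of each stem: -ze when the stem ends in a sibilant (*bireraz*, *vojopus*); -hep when the stem ends in a non-sibilant consonant (*ladahjef*, *nin*, *zorew*); -ozo when the stem ends in a vowel (*inewe*, *ilulu*, *davi*).
Since the final sound of *watote* is /e/ (a vowel), it takes -ozo, giving *watoteozo*.
The final sound of *wonzilos* is /s/, which is a sibilant, so the suffix is -ze, giving *wonzilosze*.
*ashew*: final sound = /w/, a non-sibilant consonant → -hep → *ashewhep*.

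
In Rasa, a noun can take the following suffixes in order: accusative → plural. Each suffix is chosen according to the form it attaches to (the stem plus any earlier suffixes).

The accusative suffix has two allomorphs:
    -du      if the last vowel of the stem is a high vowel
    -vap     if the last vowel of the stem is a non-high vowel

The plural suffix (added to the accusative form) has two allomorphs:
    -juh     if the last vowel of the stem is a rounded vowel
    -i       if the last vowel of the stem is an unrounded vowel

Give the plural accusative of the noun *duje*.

dujevapi

Since the last vowel of *duje* is /e/ (a non-high vowel), it takes -vap, giving *dujevap*.
Since the last vowel of the accusative form *dujevap* is /a/ (an unrounded vowel), it takes -i, giving *dujevapi*.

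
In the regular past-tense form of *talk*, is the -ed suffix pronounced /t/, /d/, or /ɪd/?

The stem *talk* ends in a voiceless consonant other than /t/.
The -ed suffix is realized as /ɪd/ after /t, d/; as /t/ after other voiceless consonants; and as /d/ after other voiced sounds.
So -ed on *talk* is pronounced /t/.

/t/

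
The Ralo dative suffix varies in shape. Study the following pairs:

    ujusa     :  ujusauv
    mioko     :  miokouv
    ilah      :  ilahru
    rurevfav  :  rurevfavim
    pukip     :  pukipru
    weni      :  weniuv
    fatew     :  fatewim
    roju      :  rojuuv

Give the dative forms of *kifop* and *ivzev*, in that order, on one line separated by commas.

kifopru, ivzevim

The alternation tracks the final sound of the stem — -ru when the stem ends in a voiceless consonant (*ilah*, *pukip*); -im when the stem ends in a voiced consonant (*rurevfav*, *fatew*); -uv when the stem ends in a vowel (*ujusa*, *mioko*, *weni*, *roju*).
Since the final sound of *kifop* is /p/ (a voiceless consonant), it takes -ru, giving *kifopru*.
*ivzev* — final sound /v/ (a voiced consonant) → -im → *ivzevim*.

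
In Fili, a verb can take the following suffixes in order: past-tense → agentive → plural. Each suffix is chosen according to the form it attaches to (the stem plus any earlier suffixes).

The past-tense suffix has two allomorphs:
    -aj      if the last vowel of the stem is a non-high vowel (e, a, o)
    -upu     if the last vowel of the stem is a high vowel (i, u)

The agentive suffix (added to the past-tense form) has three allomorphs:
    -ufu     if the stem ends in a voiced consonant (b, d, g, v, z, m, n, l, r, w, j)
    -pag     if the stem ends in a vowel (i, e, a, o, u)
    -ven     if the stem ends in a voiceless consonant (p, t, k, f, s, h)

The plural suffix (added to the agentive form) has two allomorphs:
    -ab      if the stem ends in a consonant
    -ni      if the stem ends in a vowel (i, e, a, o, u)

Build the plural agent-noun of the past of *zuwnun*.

*zuwnun*: last vowel = /u/, a high vowel → -upu → *zuwnunupu*.
The past-tense form *zuwnunupu*: final sound = /u/, a vowel → -pag → *zuwnunupupag*.
The final sound of the agentive form *zuwnunupupag* is /g/, which is a consonant, so the plural suffix is -ab, giving *zuwnunupupagab*.

zuwnunupupagab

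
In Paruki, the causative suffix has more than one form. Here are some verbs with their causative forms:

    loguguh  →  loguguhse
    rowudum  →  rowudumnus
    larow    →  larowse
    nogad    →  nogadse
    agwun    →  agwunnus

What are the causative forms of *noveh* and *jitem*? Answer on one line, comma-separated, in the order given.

novehse, jitemnus

The suffix is conditioned by the final consonant: -nus when the stem ends in a nasal (*rowudum*, *agwun*); -se when the stem ends in a non-nasal consonant (*loguguh*, *larow*, *nogad*).
Since the final consonant of *noveh* is /h/ (non-nasal), it takes -se, giving *novehse*.
The final consonant of *jitem* is /m/, which is a nasal, so the suffix is -nus, giving *jitemnus*.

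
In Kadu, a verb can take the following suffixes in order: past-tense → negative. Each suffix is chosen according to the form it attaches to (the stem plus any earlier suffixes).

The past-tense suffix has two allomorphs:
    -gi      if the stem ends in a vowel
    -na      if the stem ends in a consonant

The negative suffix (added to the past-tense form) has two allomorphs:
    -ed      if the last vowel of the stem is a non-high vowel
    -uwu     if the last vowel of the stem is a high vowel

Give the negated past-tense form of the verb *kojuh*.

The final sound of *kojuh* is /h/, which is a consonant, so the past-tense suffix is -na, giving *kojuhna*.
Since the last vowel of the past-tense form *kojuhna* is /a/ (a non-high vowel), it takes -ed, giving *kojuhnaed*.

kojuhnaed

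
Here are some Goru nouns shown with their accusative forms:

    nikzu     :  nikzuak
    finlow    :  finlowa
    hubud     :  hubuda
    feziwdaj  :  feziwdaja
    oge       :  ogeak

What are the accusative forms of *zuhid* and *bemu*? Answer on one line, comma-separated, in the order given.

zuhida, bemuak

The pattern is consonant vs. vowel: -a when the stem ends in a consonant (*finlow*, *hubud*, *feziwdaj*); -ak when the stem ends in a vowel (*nikzu*, *oge*).
*zuhid* — final sound /d/ (a consonant) → -a → *zuhida*.
*bemu* — final sound /u/ (a vowel) → -ak → *bemuak*.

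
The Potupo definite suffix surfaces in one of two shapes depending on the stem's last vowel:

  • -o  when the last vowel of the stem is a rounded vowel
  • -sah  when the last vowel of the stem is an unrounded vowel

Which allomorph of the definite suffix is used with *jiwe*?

-sah

Since the last vowel of *jiwe* is /e/ (an unrounded vowel), it takes -sah.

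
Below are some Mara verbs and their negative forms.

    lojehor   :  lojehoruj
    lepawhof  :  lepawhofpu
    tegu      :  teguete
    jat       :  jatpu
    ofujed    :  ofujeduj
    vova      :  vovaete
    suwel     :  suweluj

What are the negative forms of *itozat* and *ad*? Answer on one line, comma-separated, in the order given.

The suffix is conditioned by the final sound: -pu when the stem ends in a voiceless consonant (*lepawhof*, *jat*); -uj when the stem ends in a voiced consonant (*lojehor*, *ofujed*, *suwel*); -ete when the stem ends in a vowel (*tegu*, *vova*).
*itozat*: final sound = /t/, a voiceless consonant → -pu → *itozatpu*.
*ad* — final sound /d/ (a voiced consonant) → -uj → *aduj*.

itozatpu, aduj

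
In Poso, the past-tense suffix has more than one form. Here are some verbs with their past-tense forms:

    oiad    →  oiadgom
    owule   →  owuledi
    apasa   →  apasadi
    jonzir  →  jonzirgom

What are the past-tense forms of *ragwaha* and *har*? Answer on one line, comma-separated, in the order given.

ragwahadi, hargom

The alternation tracks the final sound of the stem — -gom when the stem ends in a consonant (*oiad*, *jonzir*); -di when the stem ends in a vowel (*owule*, *apasa*).
*ragwaha*: final sound = /a/, a vowel → -di → *ragwahadi*.
*har*: final sound = /r/, a consonant → -gom → *hargom*.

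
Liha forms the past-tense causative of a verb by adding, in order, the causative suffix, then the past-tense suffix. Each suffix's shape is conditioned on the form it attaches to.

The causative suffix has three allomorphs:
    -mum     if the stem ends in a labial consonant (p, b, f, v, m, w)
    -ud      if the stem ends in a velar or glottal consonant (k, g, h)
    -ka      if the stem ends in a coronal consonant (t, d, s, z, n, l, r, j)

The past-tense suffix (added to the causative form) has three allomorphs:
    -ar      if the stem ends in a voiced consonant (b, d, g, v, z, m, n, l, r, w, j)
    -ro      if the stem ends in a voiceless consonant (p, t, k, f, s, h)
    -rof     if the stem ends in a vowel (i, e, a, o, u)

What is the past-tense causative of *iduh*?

*iduh* — final consonant /h/ (velar/glottal) → -ud → *iduhud*.
The causative form *iduhud* — final sound /d/ (a voiced consonant) → -ar → *iduhudar*.

iduhudar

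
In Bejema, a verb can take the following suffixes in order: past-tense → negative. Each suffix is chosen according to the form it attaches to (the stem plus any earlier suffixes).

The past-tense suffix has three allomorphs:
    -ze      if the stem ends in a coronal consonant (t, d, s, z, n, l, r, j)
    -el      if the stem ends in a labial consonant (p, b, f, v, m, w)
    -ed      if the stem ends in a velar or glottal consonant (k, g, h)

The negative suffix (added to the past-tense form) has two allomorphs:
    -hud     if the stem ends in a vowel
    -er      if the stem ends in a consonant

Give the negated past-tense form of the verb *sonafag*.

sonafageder

*sonafag*: final consonant = /g/, velar/glottal → -ed → *sonafaged*.
Since the final sound of the past-tense form *sonafaged* is /d/ (a consonant), it takes -er, giving *sonafageder*.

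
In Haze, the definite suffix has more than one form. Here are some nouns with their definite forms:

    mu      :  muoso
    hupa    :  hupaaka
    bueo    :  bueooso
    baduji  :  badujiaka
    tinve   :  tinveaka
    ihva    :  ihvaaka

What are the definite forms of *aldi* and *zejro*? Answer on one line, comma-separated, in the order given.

aldiaka, zejrooso

The alternation tracks the last vowel of the stem — -oso when the last vowel of the stem is a rounded vowel (*mu*, *bueo*); -aka when the last vowel of the stem is an unrounded vowel (*hupa*, *baduji*, *tinve*, *ihva*).
*aldi* — last vowel /i/ (an unrounded vowel) → -aka → *aldiaka*.
The last vowel of *zejro* is /o/, which is a rounded vowel, so the suffix is -oso, giving *zejrooso*.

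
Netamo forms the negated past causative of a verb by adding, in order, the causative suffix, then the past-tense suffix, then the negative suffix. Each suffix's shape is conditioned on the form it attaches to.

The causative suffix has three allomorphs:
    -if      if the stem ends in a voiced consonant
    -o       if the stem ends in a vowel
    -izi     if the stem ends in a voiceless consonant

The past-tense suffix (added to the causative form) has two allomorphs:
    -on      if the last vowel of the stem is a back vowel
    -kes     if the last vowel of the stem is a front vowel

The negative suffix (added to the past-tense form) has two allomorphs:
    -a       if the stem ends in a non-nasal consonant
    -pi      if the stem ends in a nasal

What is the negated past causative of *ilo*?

ilooonpi

*ilo*: final sound = /o/, a vowel → -o → *iloo*.
Since the last vowel of the causative form *iloo* is /o/ (a back vowel), it takes -on, giving *ilooon*.
The final consonant of the past-tense form *ilooon* is /n/, which is a nasal, so the negative suffix is -pi, giving *ilooonpi*.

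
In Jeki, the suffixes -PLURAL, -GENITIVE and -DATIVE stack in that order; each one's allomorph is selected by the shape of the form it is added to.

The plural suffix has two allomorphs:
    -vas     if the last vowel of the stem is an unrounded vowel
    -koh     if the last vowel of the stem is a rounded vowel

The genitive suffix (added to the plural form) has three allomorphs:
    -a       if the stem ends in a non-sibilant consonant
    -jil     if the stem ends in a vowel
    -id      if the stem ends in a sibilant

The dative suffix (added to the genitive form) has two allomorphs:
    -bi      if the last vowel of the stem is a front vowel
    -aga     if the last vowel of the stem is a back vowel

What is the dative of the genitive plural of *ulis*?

ulisvasidbi

Since the last vowel of *ulis* is /i/ (an unrounded vowel), it takes -vas, giving *ulisvas*.
Since the final sound of the plural form *ulisvas* is /s/ (a sibilant), it takes -id, giving *ulisvasid*.
The last vowel of the genitive form *ulisvasid* is /i/, which is a front vowel, so the dative suffix is -bi, giving *ulisvasidbi*.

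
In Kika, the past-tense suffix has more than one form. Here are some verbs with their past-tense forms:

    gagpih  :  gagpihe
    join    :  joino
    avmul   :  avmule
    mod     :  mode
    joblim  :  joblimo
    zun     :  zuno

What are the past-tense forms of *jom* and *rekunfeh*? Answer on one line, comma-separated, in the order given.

jomo, rekunfehe

The suffix is conditioned by the final consonant: -o when the stem ends in a nasal (*join*, *joblim*, *zun*); -e when the stem ends in a non-nasal consonant (*gagpih*, *avmul*, *mod*).
The final consonant of *jom* is /m/, which is a nasal, so the suffix is -o, giving *jomo*.
Since the final consonant of *rekunfeh* is /h/ (non-nasal), it takes -e, giving *rekunfehe*.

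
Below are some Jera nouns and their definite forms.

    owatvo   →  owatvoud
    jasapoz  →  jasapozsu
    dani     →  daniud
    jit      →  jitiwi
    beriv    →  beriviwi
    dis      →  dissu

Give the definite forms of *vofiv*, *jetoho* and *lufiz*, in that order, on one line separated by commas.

vofiviwi, jetohoud, lufizsu

The pattern is sibilance of the final sound: -su when the stem ends in a sibilant (*jasapoz*, *dis*); -iwi when the stem ends in a non-sibilant consonant (*jit*, *beriv*); -ud when the stem ends in a vowel (*owatvo*, *dani*).
*vofiv*: final sound = /v/, a non-sibilant consonant → -iwi → *vofiviwi*.
*jetoho* — final sound /o/ (a vowel) → -ud → *jetohoud*.
Since the final sound of *lufiz* is /z/ (a sibilant), it takes -su, giving *lufizsu*.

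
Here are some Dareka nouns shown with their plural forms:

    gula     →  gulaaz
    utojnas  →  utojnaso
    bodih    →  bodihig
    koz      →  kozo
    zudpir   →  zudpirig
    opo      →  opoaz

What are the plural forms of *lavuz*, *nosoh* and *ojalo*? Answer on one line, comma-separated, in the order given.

The suffix is conditioned by the final sound: -o when the stem ends in a sibilant (*utojnas*, *koz*); -ig when the stem ends in a non-sibilant consonant (*bodih*, *zudpir*); -az when the stem ends in a vowel (*gula*, *opo*).
Since the final sound of *lavuz* is /z/ (a sibilant), it takes -o, giving *lavuzo*.
Since the final sound of *nosoh* is /h/ (a non-sibilant consonant), it takes -ig, giving *nosohig*.
*ojalo* — final sound /o/ (a vowel) → -az → *ojaloaz*.

lavuzo, nosohig, ojaloaz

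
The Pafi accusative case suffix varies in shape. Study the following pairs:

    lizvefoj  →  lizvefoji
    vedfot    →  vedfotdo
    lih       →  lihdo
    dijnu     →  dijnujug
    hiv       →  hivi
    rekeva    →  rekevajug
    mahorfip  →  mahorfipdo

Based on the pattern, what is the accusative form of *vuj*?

vuji

The suffix is conditioned by the final sound: -do when the stem ends in a voiceless consonant (*vedfot*, *lih*, *mahorfip*); -i when the stem ends in a voiced consonant (*lizvefoj*, *hiv*); -jug when the stem ends in a vowel (*dijnu*, *rekeva*).
*vuj* — final sound /j/ (a voiced consonant) → -i → *vuji*.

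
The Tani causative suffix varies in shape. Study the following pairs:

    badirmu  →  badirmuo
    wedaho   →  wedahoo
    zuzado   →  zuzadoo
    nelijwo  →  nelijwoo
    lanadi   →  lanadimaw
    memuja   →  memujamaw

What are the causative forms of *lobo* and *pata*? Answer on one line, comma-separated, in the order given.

The suffix is conditioned by the last vowel: -o when the last vowel of the stem is a rounded vowel (*badirmu*, *wedaho*, *zuzado*, *nelijwo*); -maw when the last vowel of the stem is an unrounded vowel (*lanadi*, *memuja*).
The last vowel of *lobo* is /o/, which is a rounded vowel, so the suffix is -o, giving *loboo*.
The last vowel of *pata* is /a/, which is an unrounded vowel, so the suffix is -maw, giving *patamaw*.

loboo, patamaw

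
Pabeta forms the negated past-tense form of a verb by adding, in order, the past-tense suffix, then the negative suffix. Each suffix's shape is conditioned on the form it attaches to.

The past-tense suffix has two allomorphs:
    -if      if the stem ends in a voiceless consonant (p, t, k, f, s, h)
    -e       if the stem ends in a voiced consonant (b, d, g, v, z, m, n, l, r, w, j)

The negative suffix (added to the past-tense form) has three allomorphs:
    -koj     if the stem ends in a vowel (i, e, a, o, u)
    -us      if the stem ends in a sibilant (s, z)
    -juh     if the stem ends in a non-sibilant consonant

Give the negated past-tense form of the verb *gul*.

The final consonant of *gul* is /l/, which is voiced, so the past-tense suffix is -e, giving *gule*.
Since the final sound of the past-tense form *gule* is /e/ (a vowel), it takes -koj, giving *gulekoj*.

gulekoj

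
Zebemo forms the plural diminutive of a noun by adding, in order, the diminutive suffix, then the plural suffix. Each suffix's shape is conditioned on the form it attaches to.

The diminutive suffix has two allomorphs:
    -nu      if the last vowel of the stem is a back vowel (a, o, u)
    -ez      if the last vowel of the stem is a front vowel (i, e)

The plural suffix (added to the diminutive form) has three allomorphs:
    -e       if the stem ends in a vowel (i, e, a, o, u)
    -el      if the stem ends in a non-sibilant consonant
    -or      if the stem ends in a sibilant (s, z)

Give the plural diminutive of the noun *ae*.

aeezor

*ae*: last vowel = /e/, a front vowel → -ez → *aeez*.
The diminutive form *aeez* — final sound /z/ (a sibilant) → -or → *aeezor*.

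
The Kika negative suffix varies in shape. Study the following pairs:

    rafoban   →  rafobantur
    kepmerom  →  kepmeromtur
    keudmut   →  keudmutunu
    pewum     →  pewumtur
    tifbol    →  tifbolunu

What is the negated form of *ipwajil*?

Looking at the final consonant of each stem: -tur when the stem ends in a nasal (*rafoban*, *kepmerom*, *pewum*); -unu when the stem ends in a non-nasal consonant (*keudmut*, *tifbol*).
*ipwajil* — final consonant /l/ (non-nasal) → -unu → *ipwajilunu*.

ipwajilunu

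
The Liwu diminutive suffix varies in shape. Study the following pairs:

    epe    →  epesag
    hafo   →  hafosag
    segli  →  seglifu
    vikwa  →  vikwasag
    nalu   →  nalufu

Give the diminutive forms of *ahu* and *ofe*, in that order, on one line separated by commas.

The suffix is conditioned by the last vowel: -fu when the last vowel of the stem is a high vowel (*segli*, *nalu*); -sag when the last vowel of the stem is a non-high vowel (*epe*, *hafo*, *vikwa*).
*ahu*: last vowel = /u/, a high vowel → -fu → *ahufu*.
*ofe*: last vowel = /e/, a non-high vowel → -sag → *ofesag*.

ahufu, ofesag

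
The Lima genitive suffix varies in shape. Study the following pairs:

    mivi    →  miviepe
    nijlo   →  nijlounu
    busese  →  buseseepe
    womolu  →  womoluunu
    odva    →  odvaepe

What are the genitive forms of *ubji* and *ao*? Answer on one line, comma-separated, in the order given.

Looking at the last vowel of each stem: -unu when the last vowel of the stem is a rounded vowel (*nijlo*, *womolu*); -epe when the last vowel of the stem is an unrounded vowel (*mivi*, *busese*, *odva*).
Since the last vowel of *ubji* is /i/ (an unrounded vowel), it takes -epe, giving *ubjiepe*.
The last vowel of *ao* is /o/, which is a rounded vowel, so the suffix is -unu, giving *aounu*.

ubjiepe, aounu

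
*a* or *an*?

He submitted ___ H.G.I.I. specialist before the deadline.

an

The indefinite article is chosen by the initial *sound* of the following word, not its spelling.
The initialism *H.G.I.I.* is read letter by letter; the first letter, H, is pronounced /eɪtʃ/, which begins with a vowel sound.
So the article is *an*: He submitted an H.G.I.I. specialist before the deadline.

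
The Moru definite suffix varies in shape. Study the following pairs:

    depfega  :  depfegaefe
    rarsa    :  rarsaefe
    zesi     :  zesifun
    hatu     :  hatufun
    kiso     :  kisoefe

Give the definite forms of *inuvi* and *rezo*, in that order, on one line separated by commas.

The pattern is height harmony: -fun when the last vowel of the stem is a high vowel (*zesi*, *hatu*); -efe when the last vowel of the stem is a non-high vowel (*depfega*, *rarsa*, *kiso*).
The last vowel of *inuvi* is /i/, which is a high vowel, so the suffix is -fun, giving *inuvifun*.
*rezo*: last vowel = /o/, a non-high vowel → -efe → *rezoefe*.

inuvifun, rezoefe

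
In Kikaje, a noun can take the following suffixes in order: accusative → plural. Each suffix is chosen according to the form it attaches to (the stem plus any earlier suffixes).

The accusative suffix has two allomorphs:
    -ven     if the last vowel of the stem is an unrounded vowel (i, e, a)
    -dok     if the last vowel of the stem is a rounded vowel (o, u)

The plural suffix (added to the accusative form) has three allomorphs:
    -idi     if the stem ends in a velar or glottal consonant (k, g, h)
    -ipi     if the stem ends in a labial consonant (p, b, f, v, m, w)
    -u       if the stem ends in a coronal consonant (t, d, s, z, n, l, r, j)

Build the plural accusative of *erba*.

erbavenu

Since the last vowel of *erba* is /a/ (an unrounded vowel), it takes -ven, giving *erbaven*.
The accusative form *erbaven*: final consonant = /n/, coronal → -u → *erbavenu*.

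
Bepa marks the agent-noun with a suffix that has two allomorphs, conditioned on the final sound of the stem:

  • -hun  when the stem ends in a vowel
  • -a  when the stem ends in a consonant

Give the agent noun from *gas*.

gasa

*gas* — final sound /s/ (a consonant) → -a → *gasa*.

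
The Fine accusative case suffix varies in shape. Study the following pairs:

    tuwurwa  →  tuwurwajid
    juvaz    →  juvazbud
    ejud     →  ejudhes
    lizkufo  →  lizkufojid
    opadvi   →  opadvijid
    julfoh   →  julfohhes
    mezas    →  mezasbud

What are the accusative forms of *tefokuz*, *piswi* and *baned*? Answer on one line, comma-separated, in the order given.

tefokuzbud, piswijid, banedhes

Looking at the final sound of each stem: -bud when the stem ends in a sibilant (*juvaz*, *mezas*); -hes when the stem ends in a non-sibilant consonant (*ejud*, *julfoh*); -jid when the stem ends in a vowel (*tuwurwa*, *lizkufo*, *opadvi*).
*tefokuz* — final sound /z/ (a sibilant) → -bud → *tefokuzbud*.
*piswi*: final sound = /i/, a vowel → -jid → *piswijid*.
The final sound of *baned* is /d/, which is a non-sibilant consonant, so the suffix is -hes, giving *banedhes*.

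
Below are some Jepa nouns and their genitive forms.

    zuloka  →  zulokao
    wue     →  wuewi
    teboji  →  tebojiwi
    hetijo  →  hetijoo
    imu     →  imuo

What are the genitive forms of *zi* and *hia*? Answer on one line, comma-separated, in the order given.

The pattern is front/back vowel harmony: -wi when the last vowel of the stem is a front vowel (*wue*, *teboji*); -o when the last vowel of the stem is a back vowel (*zuloka*, *hetijo*, *imu*).
The last vowel of *zi* is /i/, which is a front vowel, so the suffix is -wi, giving *ziwi*.
The last vowel of *hia* is /a/, which is a back vowel, so the suffix is -o, giving *hiao*.

ziwi, hiao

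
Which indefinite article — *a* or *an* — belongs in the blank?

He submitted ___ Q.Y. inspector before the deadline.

a

The indefinite article is chosen by the initial *sound* of the following word, not its spelling.
The initialism *Q.Y.* is read letter by letter; the first letter, Q, is pronounced /kjuː/, which begins with a consonant sound.
So the article is *a*: He submitted a Q.Y. inspector before the deadline.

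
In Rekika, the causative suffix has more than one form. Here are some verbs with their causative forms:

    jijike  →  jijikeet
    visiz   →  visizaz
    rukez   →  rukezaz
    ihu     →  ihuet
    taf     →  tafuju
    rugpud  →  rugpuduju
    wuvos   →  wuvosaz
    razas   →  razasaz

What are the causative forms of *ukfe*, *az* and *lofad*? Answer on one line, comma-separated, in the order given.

The alternation tracks the final sound of the stem — -az when the stem ends in a sibilant (*visiz*, *rukez*, *wuvos*, *razas*); -uju when the stem ends in a non-sibilant consonant (*taf*, *rugpud*); -et when the stem ends in a vowel (*jijike*, *ihu*).
The final sound of *ukfe* is /e/, which is a vowel, so the suffix is -et, giving *ukfeet*.
The final sound of *az* is /z/, which is a sibilant, so the suffix is -az, giving *azaz*.
*lofad*: final sound = /d/, a non-sibilant consonant → -uju → *lofaduju*.

ukfeet, azaz, lofaduju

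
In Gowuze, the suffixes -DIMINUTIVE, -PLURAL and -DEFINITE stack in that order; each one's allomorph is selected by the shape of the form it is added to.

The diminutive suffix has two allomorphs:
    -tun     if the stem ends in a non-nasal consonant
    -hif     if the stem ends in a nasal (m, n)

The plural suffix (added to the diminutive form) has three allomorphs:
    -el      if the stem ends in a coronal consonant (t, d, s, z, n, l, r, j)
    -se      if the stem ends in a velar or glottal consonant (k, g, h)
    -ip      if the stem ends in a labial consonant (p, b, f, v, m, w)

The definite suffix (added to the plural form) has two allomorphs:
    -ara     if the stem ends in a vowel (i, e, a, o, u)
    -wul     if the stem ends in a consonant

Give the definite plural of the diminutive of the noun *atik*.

atiktunelwul

*atik*: final consonant = /k/, non-nasal → -tun → *atiktun*.
The diminutive form *atiktun*: final consonant = /n/, coronal → -el → *atiktunel*.
The plural form *atiktunel*: final sound = /l/, a consonant → -wul → *atiktunelwul*.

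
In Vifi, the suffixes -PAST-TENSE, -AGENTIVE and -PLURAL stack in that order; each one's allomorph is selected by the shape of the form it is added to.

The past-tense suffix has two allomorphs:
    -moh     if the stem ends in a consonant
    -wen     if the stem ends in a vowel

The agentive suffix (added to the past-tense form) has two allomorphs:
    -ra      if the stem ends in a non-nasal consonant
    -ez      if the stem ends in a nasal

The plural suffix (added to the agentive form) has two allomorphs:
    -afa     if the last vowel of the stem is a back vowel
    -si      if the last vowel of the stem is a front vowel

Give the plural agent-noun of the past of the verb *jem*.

Since the final sound of *jem* is /m/ (a consonant), it takes -moh, giving *jemmoh*.
The past-tense form *jemmoh* — final consonant /h/ (non-nasal) → -ra → *jemmohra*.
The last vowel of the agentive form *jemmohra* is /a/, which is a back vowel, so the plural suffix is -afa, giving *jemmohraafa*.

jemmohraafa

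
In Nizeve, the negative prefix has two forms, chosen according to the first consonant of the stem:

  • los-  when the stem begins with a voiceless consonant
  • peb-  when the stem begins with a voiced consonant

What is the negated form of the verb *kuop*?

Since the first consonant of *kuop* is /k/ (voiceless), it takes los-, giving *loskuop*.

loskuop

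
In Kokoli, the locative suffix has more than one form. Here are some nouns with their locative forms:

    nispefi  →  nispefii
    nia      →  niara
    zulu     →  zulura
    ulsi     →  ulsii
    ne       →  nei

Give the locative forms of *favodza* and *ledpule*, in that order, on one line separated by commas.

favodzara, ledpulei

The suffix is conditioned by the last vowel: -i when the last vowel of the stem is a front vowel (*nispefi*, *ulsi*, *ne*); -ra when the last vowel of the stem is a back vowel (*nia*, *zulu*).
*favodza* — last vowel /a/ (a back vowel) → -ra → *favodzara*.
*ledpule*: last vowel = /e/, a front vowel → -i → *ledpulei*.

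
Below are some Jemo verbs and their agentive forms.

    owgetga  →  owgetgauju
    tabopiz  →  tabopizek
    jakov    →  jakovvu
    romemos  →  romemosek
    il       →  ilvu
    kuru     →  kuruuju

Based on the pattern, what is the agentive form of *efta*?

eftauju

The alternation tracks the final sound of the stem — -ek when the stem ends in a sibilant (*tabopiz*, *romemos*); -vu when the stem ends in a non-sibilant consonant (*jakov*, *il*); -uju when the stem ends in a vowel (*owgetga*, *kuru*).
*efta*: final sound = /a/, a vowel → -uju → *eftauju*.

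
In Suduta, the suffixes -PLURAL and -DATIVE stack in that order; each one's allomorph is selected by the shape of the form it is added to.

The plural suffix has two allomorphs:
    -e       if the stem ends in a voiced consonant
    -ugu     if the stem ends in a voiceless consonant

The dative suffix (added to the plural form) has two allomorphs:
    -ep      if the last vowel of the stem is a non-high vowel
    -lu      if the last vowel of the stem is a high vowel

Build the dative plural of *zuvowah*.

Since the final consonant of *zuvowah* is /h/ (voiceless), it takes -ugu, giving *zuvowahugu*.
Since the last vowel of the plural form *zuvowahugu* is /u/ (a high vowel), it takes -lu, giving *zuvowahugulu*.

zuvowahugulu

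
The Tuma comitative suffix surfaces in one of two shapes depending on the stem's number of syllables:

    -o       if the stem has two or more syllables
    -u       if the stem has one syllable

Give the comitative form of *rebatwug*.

rebatwugo

With 3 syllables, *rebatwug* takes -o → *rebatwugo*.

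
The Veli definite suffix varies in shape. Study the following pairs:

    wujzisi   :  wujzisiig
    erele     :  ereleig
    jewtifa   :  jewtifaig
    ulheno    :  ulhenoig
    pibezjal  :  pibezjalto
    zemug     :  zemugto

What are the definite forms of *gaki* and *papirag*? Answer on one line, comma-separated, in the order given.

gakiig, papiragto

The alternation tracks the final sound of the stem — -to when the stem ends in a consonant (*pibezjal*, *zemug*); -ig when the stem ends in a vowel (*wujzisi*, *erele*, *jewtifa*, *ulheno*).
Since the final sound of *gaki* is /i/ (a vowel), it takes -ig, giving *gakiig*.
The final sound of *papirag* is /g/, which is a consonant, so the suffix is -to, giving *papiragto*.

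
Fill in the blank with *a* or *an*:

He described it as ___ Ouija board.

The indefinite article is chosen by the initial *sound* of the following word, not its spelling.
*Ouija* begins with the sound /wiː/ (pronounced /ˈwiːdʒə/) — a consonant sound.
So the article is *a*: He described it as a Ouija board.

a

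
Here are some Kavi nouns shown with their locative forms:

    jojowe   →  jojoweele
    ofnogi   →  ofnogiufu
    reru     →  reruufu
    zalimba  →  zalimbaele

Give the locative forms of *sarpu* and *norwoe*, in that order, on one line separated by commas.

Looking at the last vowel of each stem: -ufu when the last vowel of the stem is a high vowel (*ofnogi*, *reru*); -ele when the last vowel of the stem is a non-high vowel (*jojowe*, *zalimba*).
*sarpu* — last vowel /u/ (a high vowel) → -ufu → *sarpuufu*.
The last vowel of *norwoe* is /e/, which is a non-high vowel, so the suffix is -ele, giving *norwoeele*.

sarpuufu, norwoeele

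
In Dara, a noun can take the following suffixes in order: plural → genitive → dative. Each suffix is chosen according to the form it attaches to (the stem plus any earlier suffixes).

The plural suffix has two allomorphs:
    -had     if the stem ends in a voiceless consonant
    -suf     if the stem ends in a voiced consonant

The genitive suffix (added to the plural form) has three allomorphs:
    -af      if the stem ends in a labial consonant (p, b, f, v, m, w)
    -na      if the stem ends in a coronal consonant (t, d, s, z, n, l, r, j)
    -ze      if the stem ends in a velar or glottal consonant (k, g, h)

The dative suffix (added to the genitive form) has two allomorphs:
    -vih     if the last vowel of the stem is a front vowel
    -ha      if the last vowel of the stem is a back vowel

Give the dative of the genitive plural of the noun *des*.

*des*: final consonant = /s/, voiceless → -had → *deshad*.
The final consonant of the plural form *deshad* is /d/, which is coronal, so the genitive suffix is -na, giving *deshadna*.
The last vowel of the genitive form *deshadna* is /a/, which is a back vowel, so the dative suffix is -ha, giving *deshadnaha*.

deshadnaha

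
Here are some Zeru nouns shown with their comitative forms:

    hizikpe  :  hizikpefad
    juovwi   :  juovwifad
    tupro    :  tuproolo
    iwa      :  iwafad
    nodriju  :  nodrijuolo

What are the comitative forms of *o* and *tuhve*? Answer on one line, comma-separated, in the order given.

The suffix is conditioned by the last vowel: -olo when the last vowel of the stem is a rounded vowel (*tupro*, *nodriju*); -fad when the last vowel of the stem is an unrounded vowel (*hizikpe*, *juovwi*, *iwa*).
*o*: last vowel = /o/, a rounded vowel → -olo → *oolo*.
Since the last vowel of *tuhve* is /e/ (an unrounded vowel), it takes -fad, giving *tuhvefad*.

oolo, tuhvefad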